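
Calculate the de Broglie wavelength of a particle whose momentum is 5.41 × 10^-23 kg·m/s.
1.22 × 10^-11 m

Using the de Broglie relation λ = h/p:

λ = h/p
λ = (6.626 × 10^-34 J·s) / (5.41 × 10^-23 kg·m/s)
λ = 1.22 × 10^-11 m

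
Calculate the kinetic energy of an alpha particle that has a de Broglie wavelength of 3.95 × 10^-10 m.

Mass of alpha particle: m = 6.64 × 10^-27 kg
2.12 × 10^-22 J (or 1.32 × 10^-3 eV)

From λ = h/√(2mKE), we solve for KE:

λ² = h²/(2mKE)
KE = h²/(2mλ²)
KE = (6.626 × 10^-34 J·s)² / (2 × 6.64 × 10^-27 kg × (3.95 × 10^-10 m)²)
KE = 2.12 × 10^-22 J
KE = 1.32 × 10^-3 eV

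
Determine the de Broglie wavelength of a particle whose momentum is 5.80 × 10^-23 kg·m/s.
1.14 × 10^-11 m

Using the de Broglie relation λ = h/p:

λ = h/p
λ = (6.626 × 10^-34 J·s) / (5.80 × 10^-23 kg·m/s)
λ = 1.14 × 10^-11 m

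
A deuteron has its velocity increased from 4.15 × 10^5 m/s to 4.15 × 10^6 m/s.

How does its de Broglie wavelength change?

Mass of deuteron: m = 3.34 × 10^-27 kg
The wavelength decreases by a factor of 10.

Using λ = h/(mv):

Initial wavelength: λ₁ = h/(mv₁) = 4.78 × 10^-13 m
Final wavelength: λ₂ = h/(mv₂) = 4.78 × 10^-14 m

Since λ ∝ 1/v, when velocity increases by a factor of 10, the wavelength decreases by a factor of 10.

λ₂/λ₁ = v₁/v₂ = 1/10

The wavelength decreases by a factor of 10.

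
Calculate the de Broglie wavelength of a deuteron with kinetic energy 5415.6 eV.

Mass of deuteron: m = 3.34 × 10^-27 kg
2.75 × 10^-13 m

Using λ = h/√(2mKE):

First convert KE to Joules: KE = 5415.6 eV = 8.677 × 10^-16 J

λ = h/√(2mKE)
λ = (6.626 × 10^-34 J·s) / √(2 × 3.34 × 10^-27 kg × 8.677 × 10^-16 J)
λ = 2.75 × 10^-13 m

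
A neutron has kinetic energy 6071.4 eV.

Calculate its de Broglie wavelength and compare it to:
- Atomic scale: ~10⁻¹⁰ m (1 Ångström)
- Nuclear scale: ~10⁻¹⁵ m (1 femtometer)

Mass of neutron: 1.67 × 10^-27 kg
λ = 3.68 × 10^-13 m, which is between nuclear and atomic scales.

Using λ = h/√(2mKE):

KE = 6071.4 eV = 9.727 × 10^-16 J

λ = h/√(2mKE)
λ = (6.626 × 10^-34 J·s) / √(2 × 1.67 × 10^-27 kg × 9.727 × 10^-16 J)
λ = 3.68 × 10^-13 m

Comparison:
- Atomic scale (10⁻¹⁰ m): λ is 0.0037× this size
- Nuclear scale (10⁻¹⁵ m): λ is 3.7e+02× this size

The wavelength is between nuclear and atomic scales.

This wavelength is appropriate for probing atomic structure but too large for nuclear physics experiments.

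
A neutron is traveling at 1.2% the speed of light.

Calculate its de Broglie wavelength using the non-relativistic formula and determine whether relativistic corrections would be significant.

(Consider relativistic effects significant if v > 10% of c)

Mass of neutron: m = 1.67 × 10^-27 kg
No, relativistic corrections are not needed.

Using the non-relativistic de Broglie formula λ = h/(mv):

v = 1.2% × c = 3.598 × 10^6 m/s

λ = h/(mv)
λ = (6.626 × 10^-34 J·s) / (1.67 × 10^-27 kg × 3.598 × 10^6 m/s)
λ = 1.10 × 10^-13 m

Since v = 1.2% of c < 10% of c, relativistic corrections are NOT significant and this non-relativistic result is a good approximation.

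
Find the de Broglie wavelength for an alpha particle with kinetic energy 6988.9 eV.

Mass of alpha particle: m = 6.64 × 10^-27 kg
1.72 × 10^-13 m

Using λ = h/√(2mKE):

First convert KE to Joules: KE = 6988.9 eV = 1.120 × 10^-15 J

λ = h/√(2mKE)
λ = (6.626 × 10^-34 J·s) / √(2 × 6.64 × 10^-27 kg × 1.120 × 10^-15 J)
λ = 1.72 × 10^-13 m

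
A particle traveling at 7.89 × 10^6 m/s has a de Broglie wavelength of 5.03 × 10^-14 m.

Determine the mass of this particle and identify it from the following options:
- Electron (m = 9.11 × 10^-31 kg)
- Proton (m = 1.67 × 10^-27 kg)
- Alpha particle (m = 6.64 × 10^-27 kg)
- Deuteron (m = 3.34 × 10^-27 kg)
The particle is a proton.

From λ = h/(mv), solve for mass:

m = h/(λv)
m = (6.626 × 10^-34 J·s) / (5.03 × 10^-14 m × 7.89 × 10^6 m/s)
m = 1.67 × 10^-27 kg

Comparing with the listed masses, this is closest to a proton.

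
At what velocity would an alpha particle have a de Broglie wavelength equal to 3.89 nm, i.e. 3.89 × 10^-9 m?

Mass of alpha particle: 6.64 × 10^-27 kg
2.57 × 10^1 m/s

From λ = h/(mv), solve for v:

v = h/(mλ)
v = (6.626 × 10^-34 J·s) / (6.64 × 10^-27 kg × 3.89 × 10^-9 m)
v = 2.57 × 10^1 m/s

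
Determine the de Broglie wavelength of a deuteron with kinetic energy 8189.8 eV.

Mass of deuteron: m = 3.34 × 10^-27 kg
2.24 × 10^-13 m

Using λ = h/√(2mKE):

First convert KE to Joules: KE = 8189.8 eV = 1.312 × 10^-15 J

λ = h/√(2mKE)
λ = (6.626 × 10^-34 J·s) / √(2 × 3.34 × 10^-27 kg × 1.312 × 10^-15 J)
λ = 2.24 × 10^-13 m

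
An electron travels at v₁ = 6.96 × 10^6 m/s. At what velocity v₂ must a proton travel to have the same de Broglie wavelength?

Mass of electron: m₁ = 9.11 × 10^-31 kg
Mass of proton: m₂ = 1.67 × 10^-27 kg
v₂ = 3.80 × 10^3 m/s

For equal de Broglie wavelengths: λ₁ = λ₂

h/(m₁v₁) = h/(m₂v₂)
m₁v₁ = m₂v₂
v₂ = v₁ · (m₁/m₂)

v₂ = 6.96 × 10^6 m/s × (9.11 × 10^-31 kg / 1.67 × 10^-27 kg)
v₂ = 3.80 × 10^3 m/s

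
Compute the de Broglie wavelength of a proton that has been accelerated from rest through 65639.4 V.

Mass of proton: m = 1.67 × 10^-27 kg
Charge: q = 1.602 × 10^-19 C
1.12 × 10^-13 m

When a particle is accelerated through voltage V, it gains kinetic energy KE = qV.

The de Broglie wavelength is then λ = h/√(2mqV):

λ = h/√(2mqV)
λ = (6.626 × 10^-34 J·s) / √(2 × 1.67 × 10^-27 kg × 1.602 × 10^-19 C × 65639.4 V)
λ = 1.12 × 10^-13 m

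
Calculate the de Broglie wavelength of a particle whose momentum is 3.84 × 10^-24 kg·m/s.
1.73 × 10^-10 m

Using the de Broglie relation λ = h/p:

λ = h/p
λ = (6.626 × 10^-34 J·s) / (3.84 × 10^-24 kg·m/s)
λ = 1.73 × 10^-10 m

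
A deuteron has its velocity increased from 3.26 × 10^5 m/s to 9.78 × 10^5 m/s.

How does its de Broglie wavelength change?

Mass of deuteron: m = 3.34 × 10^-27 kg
The wavelength decreases by a factor of 3.

Using λ = h/(mv):

Initial wavelength: λ₁ = h/(mv₁) = 6.09 × 10^-13 m
Final wavelength: λ₂ = h/(mv₂) = 2.03 × 10^-13 m

Since λ ∝ 1/v, when velocity increases by a factor of 3, the wavelength decreases by a factor of 3.

λ₂/λ₁ = v₁/v₂ = 1/3

The wavelength decreases by a factor of 3.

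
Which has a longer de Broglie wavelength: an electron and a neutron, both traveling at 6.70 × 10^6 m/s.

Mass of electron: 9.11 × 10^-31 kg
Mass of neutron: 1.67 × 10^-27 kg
The electron has the longer wavelength.

Using λ = h/(mv), since both particles have the same velocity, the wavelength depends only on mass.

For electron: λ₁ = h/(m₁v) = 1.09 × 10^-10 m
For neutron: λ₂ = h/(m₂v) = 5.92 × 10^-14 m

Since λ ∝ 1/m at constant velocity, the lighter particle has the longer wavelength.

The electron has the longer de Broglie wavelength.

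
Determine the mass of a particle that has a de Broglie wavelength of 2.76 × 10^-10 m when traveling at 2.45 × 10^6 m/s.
9.80 × 10^-31 kg

From the de Broglie relation λ = h/(mv), we solve for m:

m = h/(λv)
m = (6.626 × 10^-34 J·s) / (2.76 × 10^-10 m × 2.45 × 10^6 m/s)
m = 9.80 × 10^-31 kg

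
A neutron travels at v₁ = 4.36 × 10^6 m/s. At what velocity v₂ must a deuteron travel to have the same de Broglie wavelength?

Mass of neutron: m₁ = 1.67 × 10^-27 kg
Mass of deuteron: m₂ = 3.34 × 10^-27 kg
v₂ = 2.18 × 10^6 m/s

For equal de Broglie wavelengths: λ₁ = λ₂

h/(m₁v₁) = h/(m₂v₂)
m₁v₁ = m₂v₂
v₂ = v₁ · (m₁/m₂)

v₂ = 4.36 × 10^6 m/s × (1.67 × 10^-27 kg / 3.34 × 10^-27 kg)
v₂ = 2.18 × 10^6 m/s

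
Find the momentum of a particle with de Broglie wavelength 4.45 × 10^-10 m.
1.49 × 10^-24 kg·m/s

From the de Broglie relation λ = h/p, we solve for p:

p = h/λ
p = (6.626 × 10^-34 J·s) / (4.45 × 10^-10 m)
p = 1.49 × 10^-24 kg·m/s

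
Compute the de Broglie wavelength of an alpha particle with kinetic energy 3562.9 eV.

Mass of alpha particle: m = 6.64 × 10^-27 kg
2.41 × 10^-13 m

Using λ = h/√(2mKE):

First convert KE to Joules: KE = 3562.9 eV = 5.708 × 10^-16 J

λ = h/√(2mKE)
λ = (6.626 × 10^-34 J·s) / √(2 × 6.64 × 10^-27 kg × 5.708 × 10^-16 J)
λ = 2.41 × 10^-13 m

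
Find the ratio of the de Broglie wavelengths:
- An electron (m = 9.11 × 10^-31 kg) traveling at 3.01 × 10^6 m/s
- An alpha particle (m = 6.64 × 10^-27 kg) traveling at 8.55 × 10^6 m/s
λ₁/λ₂ = 2.07 × 10^4

Using λ = h/(mv):

λ₁ = h/(m₁v₁) = 2.42 × 10^-10 m
λ₂ = h/(m₂v₂) = 1.17 × 10^-14 m

Ratio λ₁/λ₂ = (m₂v₂)/(m₁v₁)
         = (6.64 × 10^-27 kg × 8.55 × 10^6 m/s) / (9.11 × 10^-31 kg × 3.01 × 10^6 m/s)
         = 2.07 × 10^4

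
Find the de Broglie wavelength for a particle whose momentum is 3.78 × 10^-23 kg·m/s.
1.75 × 10^-11 m

Using the de Broglie relation λ = h/p:

λ = h/p
λ = (6.626 × 10^-34 J·s) / (3.78 × 10^-23 kg·m/s)
λ = 1.75 × 10^-11 m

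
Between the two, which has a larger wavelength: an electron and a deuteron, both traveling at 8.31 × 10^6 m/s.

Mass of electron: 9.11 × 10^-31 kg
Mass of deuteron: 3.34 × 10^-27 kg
The electron has the longer wavelength.

Using λ = h/(mv), since both particles have the same velocity, the wavelength depends only on mass.

For electron: λ₁ = h/(m₁v) = 8.75 × 10^-11 m
For deuteron: λ₂ = h/(m₂v) = 2.39 × 10^-14 m

Since λ ∝ 1/m at constant velocity, the lighter particle has the longer wavelength.

The electron has the longer de Broglie wavelength.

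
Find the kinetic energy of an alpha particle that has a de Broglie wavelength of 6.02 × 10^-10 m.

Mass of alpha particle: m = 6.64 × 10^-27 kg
9.12 × 10^-23 J (or 5.69 × 10^-4 eV)

From λ = h/√(2mKE), we solve for KE:

λ² = h²/(2mKE)
KE = h²/(2mλ²)
KE = (6.626 × 10^-34 J·s)² / (2 × 6.64 × 10^-27 kg × (6.02 × 10^-10 m)²)
KE = 9.12 × 10^-23 J
KE = 5.69 × 10^-4 eV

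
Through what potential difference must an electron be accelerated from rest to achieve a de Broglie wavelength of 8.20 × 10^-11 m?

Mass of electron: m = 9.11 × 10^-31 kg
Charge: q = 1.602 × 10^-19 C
224 V

From λ = h/√(2mqV), we solve for V:

λ² = h²/(2mqV)
V = h²/(2mqλ²)
V = (6.626 × 10^-34 J·s)² / (2 × 9.11 × 10^-31 kg × 1.602 × 10^-19 C × (8.20 × 10^-11 m)²)
V = 224 V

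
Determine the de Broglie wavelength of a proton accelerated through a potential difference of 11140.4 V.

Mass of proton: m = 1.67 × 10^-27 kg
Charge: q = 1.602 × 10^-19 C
2.71 × 10^-13 m

When a particle is accelerated through voltage V, it gains kinetic energy KE = qV.

The de Broglie wavelength is then λ = h/√(2mqV):

λ = h/√(2mqV)
λ = (6.626 × 10^-34 J·s) / √(2 × 1.67 × 10^-27 kg × 1.602 × 10^-19 C × 11140.4 V)
λ = 2.71 × 10^-13 m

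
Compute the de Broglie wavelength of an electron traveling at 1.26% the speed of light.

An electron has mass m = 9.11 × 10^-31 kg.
1.93 × 10^-10 m

Using the de Broglie relation λ = h/(mv):

v = 1.26% × c = 3.777 × 10^6 m/s

λ = h/(mv)
λ = (6.626 × 10^-34 J·s) / (9.11 × 10^-31 kg × 3.777 × 10^6 m/s)
λ = 1.93 × 10^-10 m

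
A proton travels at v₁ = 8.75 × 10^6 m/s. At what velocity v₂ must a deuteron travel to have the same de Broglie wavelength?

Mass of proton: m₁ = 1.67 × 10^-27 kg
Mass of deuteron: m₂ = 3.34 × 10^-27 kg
v₂ = 4.38 × 10^6 m/s

For equal de Broglie wavelengths: λ₁ = λ₂

h/(m₁v₁) = h/(m₂v₂)
m₁v₁ = m₂v₂
v₂ = v₁ · (m₁/m₂)

v₂ = 8.75 × 10^6 m/s × (1.67 × 10^-27 kg / 3.34 × 10^-27 kg)
v₂ = 4.38 × 10^6 m/s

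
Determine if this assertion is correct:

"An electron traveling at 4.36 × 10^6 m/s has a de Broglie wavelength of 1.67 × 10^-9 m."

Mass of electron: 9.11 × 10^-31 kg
False

The claim is incorrect.

Using λ = h/(mv):
λ = (6.626 × 10^-34 J·s) / (9.11 × 10^-31 kg × 4.36 × 10^6 m/s)
λ = 1.67 × 10^-10 m

The actual wavelength differs from the claimed 1.67 × 10^-9 m.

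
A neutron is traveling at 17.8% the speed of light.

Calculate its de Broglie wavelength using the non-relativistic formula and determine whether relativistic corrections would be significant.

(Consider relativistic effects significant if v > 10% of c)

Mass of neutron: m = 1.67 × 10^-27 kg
Yes, relativistic corrections are needed.

Using the non-relativistic de Broglie formula λ = h/(mv):

v = 17.8% × c = 5.336 × 10^7 m/s

λ = h/(mv)
λ = (6.626 × 10^-34 J·s) / (1.67 × 10^-27 kg × 5.336 × 10^7 m/s)
λ = 7.44 × 10^-15 m

Since v = 17.8% of c > 10% of c, relativistic corrections ARE significant and the actual wavelength would differ from this non-relativistic estimate.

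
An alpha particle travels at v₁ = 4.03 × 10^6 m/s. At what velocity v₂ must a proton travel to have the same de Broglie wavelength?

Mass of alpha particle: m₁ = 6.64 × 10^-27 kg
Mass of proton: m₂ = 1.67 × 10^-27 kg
v₂ = 1.60 × 10^7 m/s

For equal de Broglie wavelengths: λ₁ = λ₂

h/(m₁v₁) = h/(m₂v₂)
m₁v₁ = m₂v₂
v₂ = v₁ · (m₁/m₂)

v₂ = 4.03 × 10^6 m/s × (6.64 × 10^-27 kg / 1.67 × 10^-27 kg)
v₂ = 1.60 × 10^7 m/s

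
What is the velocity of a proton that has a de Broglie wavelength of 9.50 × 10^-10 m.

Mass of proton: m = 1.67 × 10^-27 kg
4.18 × 10^2 m/s

From the de Broglie relation λ = h/(mv), we solve for v:

v = h/(mλ)
v = (6.626 × 10^-34 J·s) / (1.67 × 10^-27 kg × 9.50 × 10^-10 m)
v = 4.18 × 10^2 m/s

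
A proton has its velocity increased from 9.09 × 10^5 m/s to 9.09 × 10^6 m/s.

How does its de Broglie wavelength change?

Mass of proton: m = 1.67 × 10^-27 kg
The wavelength decreases by a factor of 10.

Using λ = h/(mv):

Initial wavelength: λ₁ = h/(mv₁) = 4.36 × 10^-13 m
Final wavelength: λ₂ = h/(mv₂) = 4.36 × 10^-14 m

Since λ ∝ 1/v, when velocity increases by a factor of 10, the wavelength decreases by a factor of 10.

λ₂/λ₁ = v₁/v₂ = 1/10

The wavelength decreases by a factor of 10.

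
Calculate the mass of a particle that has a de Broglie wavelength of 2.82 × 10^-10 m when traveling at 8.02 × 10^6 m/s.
2.93 × 10^-31 kg

From the de Broglie relation λ = h/(mv), we solve for m:

m = h/(λv)
m = (6.626 × 10^-34 J·s) / (2.82 × 10^-10 m × 8.02 × 10^6 m/s)
m = 2.93 × 10^-31 kg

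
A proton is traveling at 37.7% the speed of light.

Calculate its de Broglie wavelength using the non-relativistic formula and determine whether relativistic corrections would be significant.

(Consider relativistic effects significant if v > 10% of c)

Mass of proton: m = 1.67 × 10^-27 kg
Yes, relativistic corrections are needed.

Using the non-relativistic de Broglie formula λ = h/(mv):

v = 37.7% × c = 1.130 × 10^8 m/s

λ = h/(mv)
λ = (6.626 × 10^-34 J·s) / (1.67 × 10^-27 kg × 1.130 × 10^8 m/s)
λ = 3.51 × 10^-15 m

Since v = 37.7% of c > 10% of c, relativistic corrections ARE significant and the actual wavelength would differ from this non-relativistic estimate.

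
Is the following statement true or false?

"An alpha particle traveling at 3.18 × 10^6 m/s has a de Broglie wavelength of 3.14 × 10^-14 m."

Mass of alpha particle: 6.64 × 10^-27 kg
True

The claim is correct.

Using λ = h/(mv):
λ = (6.626 × 10^-34 J·s) / (6.64 × 10^-27 kg × 3.18 × 10^6 m/s)
λ = 3.14 × 10^-14 m

This matches the claimed value.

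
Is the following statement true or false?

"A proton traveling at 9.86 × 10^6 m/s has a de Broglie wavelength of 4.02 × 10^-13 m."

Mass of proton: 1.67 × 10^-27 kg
False

The claim is incorrect.

Using λ = h/(mv):
λ = (6.626 × 10^-34 J·s) / (1.67 × 10^-27 kg × 9.86 × 10^6 m/s)
λ = 4.02 × 10^-14 m

The actual wavelength differs from the claimed 4.02 × 10^-13 m.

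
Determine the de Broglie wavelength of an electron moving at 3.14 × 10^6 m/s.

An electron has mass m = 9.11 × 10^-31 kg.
2.32 × 10^-10 m

Using the de Broglie relation λ = h/(mv):

λ = h/(mv)
λ = (6.626 × 10^-34 J·s) / (9.11 × 10^-31 kg × 3.14 × 10^6 m/s)
λ = 2.32 × 10^-10 m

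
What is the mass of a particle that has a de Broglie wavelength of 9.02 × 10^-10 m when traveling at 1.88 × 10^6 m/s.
3.91 × 10^-31 kg

From the de Broglie relation λ = h/(mv), we solve for m:

m = h/(λv)
m = (6.626 × 10^-34 J·s) / (9.02 × 10^-10 m × 1.88 × 10^6 m/s)
m = 3.91 × 10^-31 kg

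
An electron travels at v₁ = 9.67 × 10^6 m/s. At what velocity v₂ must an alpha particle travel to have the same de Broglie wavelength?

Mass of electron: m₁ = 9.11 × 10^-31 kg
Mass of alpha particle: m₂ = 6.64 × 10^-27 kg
v₂ = 1.33 × 10^3 m/s

For equal de Broglie wavelengths: λ₁ = λ₂

h/(m₁v₁) = h/(m₂v₂)
m₁v₁ = m₂v₂
v₂ = v₁ · (m₁/m₂)

v₂ = 9.67 × 10^6 m/s × (9.11 × 10^-31 kg / 6.64 × 10^-27 kg)
v₂ = 1.33 × 10^3 m/s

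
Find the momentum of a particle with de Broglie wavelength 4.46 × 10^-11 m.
1.49 × 10^-23 kg·m/s

From the de Broglie relation λ = h/p, we solve for p:

p = h/λ
p = (6.626 × 10^-34 J·s) / (4.46 × 10^-11 m)
p = 1.49 × 10^-23 kg·m/s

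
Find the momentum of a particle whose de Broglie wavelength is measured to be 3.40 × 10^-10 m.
1.95 × 10^-24 kg·m/s

From the de Broglie relation λ = h/p, we solve for p:

p = h/λ
p = (6.626 × 10^-34 J·s) / (3.40 × 10^-10 m)
p = 1.95 × 10^-24 kg·m/s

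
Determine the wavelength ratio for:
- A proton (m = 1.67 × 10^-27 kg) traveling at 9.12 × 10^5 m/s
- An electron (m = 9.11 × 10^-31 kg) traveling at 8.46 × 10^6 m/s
λ₁/λ₂ = 5.06 × 10^-3

Using λ = h/(mv):

λ₁ = h/(m₁v₁) = 4.35 × 10^-13 m
λ₂ = h/(m₂v₂) = 8.60 × 10^-11 m

Ratio λ₁/λ₂ = (m₂v₂)/(m₁v₁)
         = (9.11 × 10^-31 kg × 8.46 × 10^6 m/s) / (1.67 × 10^-27 kg × 9.12 × 10^5 m/s)
         = 5.06 × 10^-3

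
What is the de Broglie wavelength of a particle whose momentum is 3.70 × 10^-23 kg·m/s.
1.79 × 10^-11 m

Using the de Broglie relation λ = h/p:

λ = h/p
λ = (6.626 × 10^-34 J·s) / (3.70 × 10^-23 kg·m/s)
λ = 1.79 × 10^-11 m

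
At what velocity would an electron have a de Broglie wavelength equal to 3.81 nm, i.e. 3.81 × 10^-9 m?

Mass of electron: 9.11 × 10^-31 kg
1.91 × 10^5 m/s

From λ = h/(mv), solve for v:

v = h/(mλ)
v = (6.626 × 10^-34 J·s) / (9.11 × 10^-31 kg × 3.81 × 10^-9 m)
v = 1.91 × 10^5 m/s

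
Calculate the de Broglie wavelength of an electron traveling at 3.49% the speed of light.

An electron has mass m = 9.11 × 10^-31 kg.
6.95 × 10^-11 m

Using the de Broglie relation λ = h/(mv):

v = 3.49% × c = 1.046 × 10^7 m/s

λ = h/(mv)
λ = (6.626 × 10^-34 J·s) / (9.11 × 10^-31 kg × 1.046 × 10^7 m/s)
λ = 6.95 × 10^-11 m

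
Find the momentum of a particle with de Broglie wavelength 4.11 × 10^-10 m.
1.61 × 10^-24 kg·m/s

From the de Broglie relation λ = h/p, we solve for p:

p = h/λ
p = (6.626 × 10^-34 J·s) / (4.11 × 10^-10 m)
p = 1.61 × 10^-24 kg·m/s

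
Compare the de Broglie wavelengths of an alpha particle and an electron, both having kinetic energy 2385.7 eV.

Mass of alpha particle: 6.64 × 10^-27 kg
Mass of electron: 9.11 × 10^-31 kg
The electron has the longer wavelength.

Using λ = h/√(2mKE):

For alpha particle: λ₁ = h/√(2m₁KE) = 2.94 × 10^-13 m
For electron: λ₂ = h/√(2m₂KE) = 2.51 × 10^-11 m

Since λ ∝ 1/√m at constant kinetic energy, the lighter particle has the longer wavelength.

The electron has the longer de Broglie wavelength.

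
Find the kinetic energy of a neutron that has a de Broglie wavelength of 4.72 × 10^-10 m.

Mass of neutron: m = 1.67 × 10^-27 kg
5.90 × 10^-22 J (or 3.68 × 10^-3 eV)

From λ = h/√(2mKE), we solve for KE:

λ² = h²/(2mKE)
KE = h²/(2mλ²)
KE = (6.626 × 10^-34 J·s)² / (2 × 1.67 × 10^-27 kg × (4.72 × 10^-10 m)²)
KE = 5.90 × 10^-22 J
KE = 3.68 × 10^-3 eV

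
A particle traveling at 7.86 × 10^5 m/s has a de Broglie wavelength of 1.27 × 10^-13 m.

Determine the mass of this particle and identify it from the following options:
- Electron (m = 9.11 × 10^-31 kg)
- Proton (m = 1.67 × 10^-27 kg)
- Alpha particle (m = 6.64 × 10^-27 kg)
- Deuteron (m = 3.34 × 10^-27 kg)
The particle is an alpha particle.

From λ = h/(mv), solve for mass:

m = h/(λv)
m = (6.626 × 10^-34 J·s) / (1.27 × 10^-13 m × 7.86 × 10^5 m/s)
m = 6.64 × 10^-27 kg

Comparing with the listed masses, this is closest to an alpha particle.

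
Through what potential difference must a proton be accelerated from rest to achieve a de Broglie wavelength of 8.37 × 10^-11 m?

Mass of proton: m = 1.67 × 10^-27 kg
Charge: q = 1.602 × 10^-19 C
1.17 × 10^-1 V

From λ = h/√(2mqV), we solve for V:

λ² = h²/(2mqV)
V = h²/(2mqλ²)
V = (6.626 × 10^-34 J·s)² / (2 × 1.67 × 10^-27 kg × 1.602 × 10^-19 C × (8.37 × 10^-11 m)²)
V = 1.17 × 10^-1 V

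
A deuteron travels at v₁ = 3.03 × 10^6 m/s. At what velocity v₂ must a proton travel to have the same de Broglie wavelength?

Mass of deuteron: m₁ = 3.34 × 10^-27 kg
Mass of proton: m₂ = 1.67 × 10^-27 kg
v₂ = 6.06 × 10^6 m/s

For equal de Broglie wavelengths: λ₁ = λ₂

h/(m₁v₁) = h/(m₂v₂)
m₁v₁ = m₂v₂
v₂ = v₁ · (m₁/m₂)

v₂ = 3.03 × 10^6 m/s × (3.34 × 10^-27 kg / 1.67 × 10^-27 kg)
v₂ = 6.06 × 10^6 m/s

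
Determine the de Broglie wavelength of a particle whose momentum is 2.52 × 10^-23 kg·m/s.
2.63 × 10^-11 m

Using the de Broglie relation λ = h/p:

λ = h/p
λ = (6.626 × 10^-34 J·s) / (2.52 × 10^-23 kg·m/s)
λ = 2.63 × 10^-11 m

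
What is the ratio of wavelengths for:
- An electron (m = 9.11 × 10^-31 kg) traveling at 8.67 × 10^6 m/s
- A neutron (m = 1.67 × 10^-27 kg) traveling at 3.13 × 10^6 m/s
λ₁/λ₂ = 662

Using λ = h/(mv):

λ₁ = h/(m₁v₁) = 8.39 × 10^-11 m
λ₂ = h/(m₂v₂) = 1.27 × 10^-13 m

Ratio λ₁/λ₂ = (m₂v₂)/(m₁v₁)
         = (1.67 × 10^-27 kg × 3.13 × 10^6 m/s) / (9.11 × 10^-31 kg × 8.67 × 10^6 m/s)
         = 662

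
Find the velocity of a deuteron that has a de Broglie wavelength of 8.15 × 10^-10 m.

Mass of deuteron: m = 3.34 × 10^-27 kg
2.43 × 10^2 m/s

From the de Broglie relation λ = h/(mv), we solve for v:

v = h/(mλ)
v = (6.626 × 10^-34 J·s) / (3.34 × 10^-27 kg × 8.15 × 10^-10 m)
v = 2.43 × 10^2 m/s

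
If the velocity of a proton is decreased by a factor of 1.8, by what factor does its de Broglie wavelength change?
The wavelength increases by a factor of 1.8.

From λ = h/(mv), the wavelength is inversely proportional to velocity:

λ ∝ 1/v

If v → v/1.8, then λ → 1.8λ

When velocity is decreased by a factor of 1.8, the wavelength increases by a factor of 1.8.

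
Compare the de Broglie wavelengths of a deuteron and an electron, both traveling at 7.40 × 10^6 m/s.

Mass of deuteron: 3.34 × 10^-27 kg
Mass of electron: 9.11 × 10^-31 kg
The electron has the longer wavelength.

Using λ = h/(mv), since both particles have the same velocity, the wavelength depends only on mass.

For deuteron: λ₁ = h/(m₁v) = 2.68 × 10^-14 m
For electron: λ₂ = h/(m₂v) = 9.83 × 10^-11 m

Since λ ∝ 1/m at constant velocity, the lighter particle has the longer wavelength.

The electron has the longer de Broglie wavelength.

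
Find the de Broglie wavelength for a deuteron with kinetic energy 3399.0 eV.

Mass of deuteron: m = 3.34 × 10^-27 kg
3.47 × 10^-13 m

Using λ = h/√(2mKE):

First convert KE to Joules: KE = 3399.0 eV = 5.446 × 10^-16 J

λ = h/√(2mKE)
λ = (6.626 × 10^-34 J·s) / √(2 × 3.34 × 10^-27 kg × 5.446 × 10^-16 J)
λ = 3.47 × 10^-13 m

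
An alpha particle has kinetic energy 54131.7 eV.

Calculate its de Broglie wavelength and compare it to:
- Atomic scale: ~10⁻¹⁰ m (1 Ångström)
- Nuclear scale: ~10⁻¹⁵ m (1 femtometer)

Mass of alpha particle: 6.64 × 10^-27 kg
λ = 6.17 × 10^-14 m, which is between nuclear and atomic scales.

Using λ = h/√(2mKE):

KE = 54131.7 eV = 8.673 × 10^-15 J

λ = h/√(2mKE)
λ = (6.626 × 10^-34 J·s) / √(2 × 6.64 × 10^-27 kg × 8.673 × 10^-15 J)
λ = 6.17 × 10^-14 m

Comparison:
- Atomic scale (10⁻¹⁰ m): λ is 0.00062× this size
- Nuclear scale (10⁻¹⁵ m): λ is 62× this size

The wavelength is between nuclear and atomic scales.

This wavelength is appropriate for probing atomic structure but too large for nuclear physics experiments.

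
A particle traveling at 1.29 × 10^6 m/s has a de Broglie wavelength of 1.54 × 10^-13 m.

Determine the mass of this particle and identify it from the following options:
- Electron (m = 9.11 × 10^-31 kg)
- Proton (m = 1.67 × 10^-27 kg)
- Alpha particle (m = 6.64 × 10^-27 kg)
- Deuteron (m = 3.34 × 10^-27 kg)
The particle is a deuteron.

From λ = h/(mv), solve for mass:

m = h/(λv)
m = (6.626 × 10^-34 J·s) / (1.54 × 10^-13 m × 1.29 × 10^6 m/s)
m = 3.34 × 10^-27 kg

Comparing with the listed masses, this is closest to a deuteron.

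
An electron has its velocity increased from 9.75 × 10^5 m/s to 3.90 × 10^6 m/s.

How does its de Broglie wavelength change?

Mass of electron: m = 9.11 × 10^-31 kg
The wavelength decreases by a factor of 4.

Using λ = h/(mv):

Initial wavelength: λ₁ = h/(mv₁) = 7.46 × 10^-10 m
Final wavelength: λ₂ = h/(mv₂) = 1.86 × 10^-10 m

Since λ ∝ 1/v, when velocity increases by a factor of 4, the wavelength decreases by a factor of 4.

λ₂/λ₁ = v₁/v₂ = 1/4

The wavelength decreases by a factor of 4.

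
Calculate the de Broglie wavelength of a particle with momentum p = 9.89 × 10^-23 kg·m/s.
6.70 × 10^-12 m

Using the de Broglie relation λ = h/p:

λ = h/p
λ = (6.626 × 10^-34 J·s) / (9.89 × 10^-23 kg·m/s)
λ = 6.70 × 10^-12 m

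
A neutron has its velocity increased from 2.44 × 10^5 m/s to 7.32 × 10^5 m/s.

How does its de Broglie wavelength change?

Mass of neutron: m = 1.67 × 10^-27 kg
The wavelength decreases by a factor of 3.

Using λ = h/(mv):

Initial wavelength: λ₁ = h/(mv₁) = 1.63 × 10^-12 m
Final wavelength: λ₂ = h/(mv₂) = 5.42 × 10^-13 m

Since λ ∝ 1/v, when velocity increases by a factor of 3, the wavelength decreases by a factor of 3.

λ₂/λ₁ = v₁/v₂ = 1/3

The wavelength decreases by a factor of 3.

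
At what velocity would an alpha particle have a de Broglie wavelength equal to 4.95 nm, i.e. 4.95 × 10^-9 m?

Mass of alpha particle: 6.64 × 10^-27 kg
2.02 × 10^1 m/s

From λ = h/(mv), solve for v:

v = h/(mλ)
v = (6.626 × 10^-34 J·s) / (6.64 × 10^-27 kg × 4.95 × 10^-9 m)
v = 2.02 × 10^1 m/s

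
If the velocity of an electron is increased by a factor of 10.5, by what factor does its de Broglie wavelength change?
The wavelength decreases by a factor of 10.5.

From λ = h/(mv), the wavelength is inversely proportional to velocity:

λ ∝ 1/v

If v → 10.5v, then λ → λ/10.5

When velocity is increased by a factor of 10.5, the wavelength decreases by a factor of 10.5.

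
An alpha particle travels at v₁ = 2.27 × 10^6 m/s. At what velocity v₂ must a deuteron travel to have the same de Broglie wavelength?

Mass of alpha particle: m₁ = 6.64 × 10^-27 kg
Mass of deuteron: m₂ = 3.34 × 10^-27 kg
v₂ = 4.51 × 10^6 m/s

For equal de Broglie wavelengths: λ₁ = λ₂

h/(m₁v₁) = h/(m₂v₂)
m₁v₁ = m₂v₂
v₂ = v₁ · (m₁/m₂)

v₂ = 2.27 × 10^6 m/s × (6.64 × 10^-27 kg / 3.34 × 10^-27 kg)
v₂ = 4.51 × 10^6 m/s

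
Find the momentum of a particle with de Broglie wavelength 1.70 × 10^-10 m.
3.90 × 10^-24 kg·m/s

From the de Broglie relation λ = h/p, we solve for p:

p = h/λ
p = (6.626 × 10^-34 J·s) / (1.70 × 10^-10 m)
p = 3.90 × 10^-24 kg·m/s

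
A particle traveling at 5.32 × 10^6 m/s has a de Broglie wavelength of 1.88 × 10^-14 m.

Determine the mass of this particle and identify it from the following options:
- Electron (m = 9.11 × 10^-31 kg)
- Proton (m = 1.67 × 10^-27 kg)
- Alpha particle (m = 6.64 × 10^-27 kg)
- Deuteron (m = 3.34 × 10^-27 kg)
The particle is an alpha particle.

From λ = h/(mv), solve for mass:

m = h/(λv)
m = (6.626 × 10^-34 J·s) / (1.88 × 10^-14 m × 5.32 × 10^6 m/s)
m = 6.62 × 10^-27 kg

Comparing with the listed masses, this is closest to an alpha particle.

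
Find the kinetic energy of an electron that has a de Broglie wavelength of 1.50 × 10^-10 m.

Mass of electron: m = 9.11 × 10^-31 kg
1.07 × 10^-17 J (or 66.8 eV)

From λ = h/√(2mKE), we solve for KE:

λ² = h²/(2mKE)
KE = h²/(2mλ²)
KE = (6.626 × 10^-34 J·s)² / (2 × 9.11 × 10^-31 kg × (1.50 × 10^-10 m)²)
KE = 1.07 × 10^-17 J
KE = 66.8 eV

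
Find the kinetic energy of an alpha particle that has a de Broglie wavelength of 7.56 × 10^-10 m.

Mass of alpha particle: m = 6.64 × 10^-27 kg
5.78 × 10^-23 J (or 3.61 × 10^-4 eV)

From λ = h/√(2mKE), we solve for KE:

λ² = h²/(2mKE)
KE = h²/(2mλ²)
KE = (6.626 × 10^-34 J·s)² / (2 × 6.64 × 10^-27 kg × (7.56 × 10^-10 m)²)
KE = 5.78 × 10^-23 J
KE = 3.61 × 10^-4 eV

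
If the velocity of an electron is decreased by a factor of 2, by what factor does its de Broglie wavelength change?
The wavelength increases by a factor of 2.

From λ = h/(mv), the wavelength is inversely proportional to velocity:

λ ∝ 1/v

If v → v/2, then λ → 2λ

When velocity is decreased by a factor of 2, the wavelength increases by a factor of 2.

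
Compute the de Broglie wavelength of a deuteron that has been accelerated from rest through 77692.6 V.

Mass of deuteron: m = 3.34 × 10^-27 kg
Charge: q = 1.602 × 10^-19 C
7.27 × 10^-14 m

When a particle is accelerated through voltage V, it gains kinetic energy KE = qV.

The de Broglie wavelength is then λ = h/√(2mqV):

λ = h/√(2mqV)
λ = (6.626 × 10^-34 J·s) / √(2 × 3.34 × 10^-27 kg × 1.602 × 10^-19 C × 77692.6 V)
λ = 7.27 × 10^-14 m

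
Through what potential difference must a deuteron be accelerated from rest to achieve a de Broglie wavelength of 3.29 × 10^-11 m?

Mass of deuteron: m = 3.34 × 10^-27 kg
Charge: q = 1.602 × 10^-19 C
3.79 × 10^-1 V

From λ = h/√(2mqV), we solve for V:

λ² = h²/(2mqV)
V = h²/(2mqλ²)
V = (6.626 × 10^-34 J·s)² / (2 × 3.34 × 10^-27 kg × 1.602 × 10^-19 C × (3.29 × 10^-11 m)²)
V = 3.79 × 10^-1 V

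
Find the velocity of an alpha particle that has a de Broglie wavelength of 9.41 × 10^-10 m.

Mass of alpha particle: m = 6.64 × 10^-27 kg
1.06 × 10^2 m/s

From the de Broglie relation λ = h/(mv), we solve for v:

v = h/(mλ)
v = (6.626 × 10^-34 J·s) / (6.64 × 10^-27 kg × 9.41 × 10^-10 m)
v = 1.06 × 10^2 m/s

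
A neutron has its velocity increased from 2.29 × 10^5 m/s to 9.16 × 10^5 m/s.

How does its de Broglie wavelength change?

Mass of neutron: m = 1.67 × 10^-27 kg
The wavelength decreases by a factor of 4.

Using λ = h/(mv):

Initial wavelength: λ₁ = h/(mv₁) = 1.73 × 10^-12 m
Final wavelength: λ₂ = h/(mv₂) = 4.33 × 10^-13 m

Since λ ∝ 1/v, when velocity increases by a factor of 4, the wavelength decreases by a factor of 4.

λ₂/λ₁ = v₁/v₂ = 1/4

The wavelength decreases by a factor of 4.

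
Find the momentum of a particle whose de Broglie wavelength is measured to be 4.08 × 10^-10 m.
1.62 × 10^-24 kg·m/s

From the de Broglie relation λ = h/p, we solve for p:

p = h/λ
p = (6.626 × 10^-34 J·s) / (4.08 × 10^-10 m)
p = 1.62 × 10^-24 kg·m/s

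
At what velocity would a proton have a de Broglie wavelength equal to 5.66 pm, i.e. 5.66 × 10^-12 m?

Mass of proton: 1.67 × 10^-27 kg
7.01 × 10^4 m/s

From λ = h/(mv), solve for v:

v = h/(mλ)
v = (6.626 × 10^-34 J·s) / (1.67 × 10^-27 kg × 5.66 × 10^-12 m)
v = 7.01 × 10^4 m/s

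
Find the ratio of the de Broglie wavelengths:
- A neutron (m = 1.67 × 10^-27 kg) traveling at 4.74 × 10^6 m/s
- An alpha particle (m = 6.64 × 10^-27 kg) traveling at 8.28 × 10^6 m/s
λ₁/λ₂ = 6.95

Using λ = h/(mv):

λ₁ = h/(m₁v₁) = 8.37 × 10^-14 m
λ₂ = h/(m₂v₂) = 1.21 × 10^-14 m

Ratio λ₁/λ₂ = (m₂v₂)/(m₁v₁)
         = (6.64 × 10^-27 kg × 8.28 × 10^6 m/s) / (1.67 × 10^-27 kg × 4.74 × 10^6 m/s)
         = 6.95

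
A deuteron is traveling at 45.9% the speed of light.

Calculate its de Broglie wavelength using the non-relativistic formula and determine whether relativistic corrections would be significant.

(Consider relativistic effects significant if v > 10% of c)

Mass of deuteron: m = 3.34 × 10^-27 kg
Yes, relativistic corrections are needed.

Using the non-relativistic de Broglie formula λ = h/(mv):

v = 45.9% × c = 1.376 × 10^8 m/s

λ = h/(mv)
λ = (6.626 × 10^-34 J·s) / (3.34 × 10^-27 kg × 1.376 × 10^8 m/s)
λ = 1.44 × 10^-15 m

Since v = 45.9% of c > 10% of c, relativistic corrections ARE significant and the actual wavelength would differ from this non-relativistic estimate.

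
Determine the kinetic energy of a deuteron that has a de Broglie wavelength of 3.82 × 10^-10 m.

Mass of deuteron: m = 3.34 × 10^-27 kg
4.50 × 10^-22 J (or 2.81 × 10^-3 eV)

From λ = h/√(2mKE), we solve for KE:

λ² = h²/(2mKE)
KE = h²/(2mλ²)
KE = (6.626 × 10^-34 J·s)² / (2 × 3.34 × 10^-27 kg × (3.82 × 10^-10 m)²)
KE = 4.50 × 10^-22 J
KE = 2.81 × 10^-3 eV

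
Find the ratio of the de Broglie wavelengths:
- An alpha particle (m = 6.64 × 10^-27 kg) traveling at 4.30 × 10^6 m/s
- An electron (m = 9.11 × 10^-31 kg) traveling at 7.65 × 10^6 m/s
λ₁/λ₂ = 2.44 × 10^-4

Using λ = h/(mv):

λ₁ = h/(m₁v₁) = 2.32 × 10^-14 m
λ₂ = h/(m₂v₂) = 9.51 × 10^-11 m

Ratio λ₁/λ₂ = (m₂v₂)/(m₁v₁)
         = (9.11 × 10^-31 kg × 7.65 × 10^6 m/s) / (6.64 × 10^-27 kg × 4.30 × 10^6 m/s)
         = 2.44 × 10^-4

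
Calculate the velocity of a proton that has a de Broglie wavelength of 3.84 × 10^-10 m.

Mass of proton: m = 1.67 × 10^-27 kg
1.03 × 10^3 m/s

From the de Broglie relation λ = h/(mv), we solve for v:

v = h/(mλ)
v = (6.626 × 10^-34 J·s) / (1.67 × 10^-27 kg × 3.84 × 10^-10 m)
v = 1.03 × 10^3 m/s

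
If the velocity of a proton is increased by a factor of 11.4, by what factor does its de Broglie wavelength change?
The wavelength decreases by a factor of 11.4.

From λ = h/(mv), the wavelength is inversely proportional to velocity:

λ ∝ 1/v

If v → 11.4v, then λ → λ/11.4

When velocity is increased by a factor of 11.4, the wavelength decreases by a factor of 11.4.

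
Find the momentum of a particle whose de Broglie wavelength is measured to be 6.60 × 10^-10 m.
1.00 × 10^-24 kg·m/s

From the de Broglie relation λ = h/p, we solve for p:

p = h/λ
p = (6.626 × 10^-34 J·s) / (6.60 × 10^-10 m)
p = 1.00 × 10^-24 kg·m/s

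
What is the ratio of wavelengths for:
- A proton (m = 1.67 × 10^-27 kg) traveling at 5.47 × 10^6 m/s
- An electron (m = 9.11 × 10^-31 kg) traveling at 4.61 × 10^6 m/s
λ₁/λ₂ = 4.60 × 10^-4

Using λ = h/(mv):

λ₁ = h/(m₁v₁) = 7.25 × 10^-14 m
λ₂ = h/(m₂v₂) = 1.58 × 10^-10 m

Ratio λ₁/λ₂ = (m₂v₂)/(m₁v₁)
         = (9.11 × 10^-31 kg × 4.61 × 10^6 m/s) / (1.67 × 10^-27 kg × 5.47 × 10^6 m/s)
         = 4.60 × 10^-4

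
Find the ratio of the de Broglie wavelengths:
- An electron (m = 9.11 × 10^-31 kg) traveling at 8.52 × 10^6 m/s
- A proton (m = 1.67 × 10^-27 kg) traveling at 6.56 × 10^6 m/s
λ₁/λ₂ = 1.41 × 10^3

Using λ = h/(mv):

λ₁ = h/(m₁v₁) = 8.54 × 10^-11 m
λ₂ = h/(m₂v₂) = 6.05 × 10^-14 m

Ratio λ₁/λ₂ = (m₂v₂)/(m₁v₁)
         = (1.67 × 10^-27 kg × 6.56 × 10^6 m/s) / (9.11 × 10^-31 kg × 8.52 × 10^6 m/s)
         = 1.41 × 10^3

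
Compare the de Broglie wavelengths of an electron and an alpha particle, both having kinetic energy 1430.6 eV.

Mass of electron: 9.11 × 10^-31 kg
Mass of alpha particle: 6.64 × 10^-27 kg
The electron has the longer wavelength.

Using λ = h/√(2mKE):

For electron: λ₁ = h/√(2m₁KE) = 3.24 × 10^-11 m
For alpha particle: λ₂ = h/√(2m₂KE) = 3.80 × 10^-13 m

Since λ ∝ 1/√m at constant kinetic energy, the lighter particle has the longer wavelength.

The electron has the longer de Broglie wavelength.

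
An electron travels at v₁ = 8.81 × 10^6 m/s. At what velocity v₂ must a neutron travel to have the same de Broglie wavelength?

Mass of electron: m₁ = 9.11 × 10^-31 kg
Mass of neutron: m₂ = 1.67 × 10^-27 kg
v₂ = 4.81 × 10^3 m/s

For equal de Broglie wavelengths: λ₁ = λ₂

h/(m₁v₁) = h/(m₂v₂)
m₁v₁ = m₂v₂
v₂ = v₁ · (m₁/m₂)

v₂ = 8.81 × 10^6 m/s × (9.11 × 10^-31 kg / 1.67 × 10^-27 kg)
v₂ = 4.81 × 10^3 m/s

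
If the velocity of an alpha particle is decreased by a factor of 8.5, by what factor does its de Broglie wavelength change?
The wavelength increases by a factor of 8.5.

From λ = h/(mv), the wavelength is inversely proportional to velocity:

λ ∝ 1/v

If v → v/8.5, then λ → 8.5λ

When velocity is decreased by a factor of 8.5, the wavelength increases by a factor of 8.5.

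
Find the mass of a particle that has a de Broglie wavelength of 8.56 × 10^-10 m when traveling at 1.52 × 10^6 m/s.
5.09 × 10^-31 kg

From the de Broglie relation λ = h/(mv), we solve for m:

m = h/(λv)
m = (6.626 × 10^-34 J·s) / (8.56 × 10^-10 m × 1.52 × 10^6 m/s)
m = 5.09 × 10^-31 kg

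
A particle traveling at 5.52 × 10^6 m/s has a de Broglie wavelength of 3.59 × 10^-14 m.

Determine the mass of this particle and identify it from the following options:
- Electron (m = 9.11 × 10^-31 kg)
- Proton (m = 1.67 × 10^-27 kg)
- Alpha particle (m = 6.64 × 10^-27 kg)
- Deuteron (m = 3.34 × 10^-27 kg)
The particle is a deuteron.

From λ = h/(mv), solve for mass:

m = h/(λv)
m = (6.626 × 10^-34 J·s) / (3.59 × 10^-14 m × 5.52 × 10^6 m/s)
m = 3.34 × 10^-27 kg

Comparing with the listed masses, this is closest to a deuteron.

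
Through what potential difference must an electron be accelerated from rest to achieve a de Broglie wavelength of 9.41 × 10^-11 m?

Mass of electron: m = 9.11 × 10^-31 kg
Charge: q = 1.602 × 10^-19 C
170 V

From λ = h/√(2mqV), we solve for V:

λ² = h²/(2mqV)
V = h²/(2mqλ²)
V = (6.626 × 10^-34 J·s)² / (2 × 9.11 × 10^-31 kg × 1.602 × 10^-19 C × (9.41 × 10^-11 m)²)
V = 170 V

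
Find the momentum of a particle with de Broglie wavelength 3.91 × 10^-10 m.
1.69 × 10^-24 kg·m/s

From the de Broglie relation λ = h/p, we solve for p:

p = h/λ
p = (6.626 × 10^-34 J·s) / (3.91 × 10^-10 m)
p = 1.69 × 10^-24 kg·m/s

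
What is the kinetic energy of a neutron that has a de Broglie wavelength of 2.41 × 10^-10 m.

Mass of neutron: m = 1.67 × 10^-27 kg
2.26 × 10^-21 J (or 0.0141 eV)

From λ = h/√(2mKE), we solve for KE:

λ² = h²/(2mKE)
KE = h²/(2mλ²)
KE = (6.626 × 10^-34 J·s)² / (2 × 1.67 × 10^-27 kg × (2.41 × 10^-10 m)²)
KE = 2.26 × 10^-21 J
KE = 0.0141 eV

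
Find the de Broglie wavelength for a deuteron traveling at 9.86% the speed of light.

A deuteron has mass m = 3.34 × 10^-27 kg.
6.71 × 10^-15 m

Using the de Broglie relation λ = h/(mv):

v = 9.86% × c = 2.956 × 10^7 m/s

λ = h/(mv)
λ = (6.626 × 10^-34 J·s) / (3.34 × 10^-27 kg × 2.956 × 10^7 m/s)
λ = 6.71 × 10^-15 m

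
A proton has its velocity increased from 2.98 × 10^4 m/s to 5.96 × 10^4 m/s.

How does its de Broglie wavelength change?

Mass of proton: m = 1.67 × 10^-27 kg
The wavelength decreases by a factor of 2.

Using λ = h/(mv):

Initial wavelength: λ₁ = h/(mv₁) = 1.33 × 10^-11 m
Final wavelength: λ₂ = h/(mv₂) = 6.66 × 10^-12 m

Since λ ∝ 1/v, when velocity increases by a factor of 2, the wavelength decreases by a factor of 2.

λ₂/λ₁ = v₁/v₂ = 1/2

The wavelength decreases by a factor of 2.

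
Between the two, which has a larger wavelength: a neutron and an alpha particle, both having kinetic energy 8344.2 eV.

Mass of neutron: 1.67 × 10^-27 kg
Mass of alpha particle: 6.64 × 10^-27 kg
The neutron has the longer wavelength.

Using λ = h/√(2mKE):

For neutron: λ₁ = h/√(2m₁KE) = 3.14 × 10^-13 m
For alpha particle: λ₂ = h/√(2m₂KE) = 1.57 × 10^-13 m

Since λ ∝ 1/√m at constant kinetic energy, the lighter particle has the longer wavelength.

The neutron has the longer de Broglie wavelength.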